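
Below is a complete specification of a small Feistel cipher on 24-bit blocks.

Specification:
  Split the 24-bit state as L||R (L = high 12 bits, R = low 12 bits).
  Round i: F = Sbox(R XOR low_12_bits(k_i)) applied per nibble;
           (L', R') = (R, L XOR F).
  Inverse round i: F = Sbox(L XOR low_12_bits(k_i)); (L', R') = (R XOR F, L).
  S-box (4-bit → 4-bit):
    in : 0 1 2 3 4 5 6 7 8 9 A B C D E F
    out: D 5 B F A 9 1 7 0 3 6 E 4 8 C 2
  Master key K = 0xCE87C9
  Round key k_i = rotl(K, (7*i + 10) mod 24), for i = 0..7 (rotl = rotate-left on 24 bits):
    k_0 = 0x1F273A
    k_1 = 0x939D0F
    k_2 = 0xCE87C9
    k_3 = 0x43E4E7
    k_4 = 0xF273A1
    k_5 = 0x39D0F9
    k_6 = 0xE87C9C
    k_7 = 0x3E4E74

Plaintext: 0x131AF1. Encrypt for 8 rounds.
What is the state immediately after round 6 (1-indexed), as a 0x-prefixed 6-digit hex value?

s_0 = plaintext = 0x131AF1
s_1 = Round(s_0, k_0) = 0xAF197F
s_2 = Round(s_1, k_1) = 0x97F08C
s_3 = Round(s_2, k_2) = 0x08CED6
s_4 = Round(s_3, k_3) = 0xED6679
s_5 = Round(s_4, k_4) = 0x679756
s_6 = Round(s_5, k_5) = 0x75611B
s_7 = Round(s_6, k_6) = 0x11BF51
s_8 = Round(s_7, k_7) = 0xF514A2

0x75611B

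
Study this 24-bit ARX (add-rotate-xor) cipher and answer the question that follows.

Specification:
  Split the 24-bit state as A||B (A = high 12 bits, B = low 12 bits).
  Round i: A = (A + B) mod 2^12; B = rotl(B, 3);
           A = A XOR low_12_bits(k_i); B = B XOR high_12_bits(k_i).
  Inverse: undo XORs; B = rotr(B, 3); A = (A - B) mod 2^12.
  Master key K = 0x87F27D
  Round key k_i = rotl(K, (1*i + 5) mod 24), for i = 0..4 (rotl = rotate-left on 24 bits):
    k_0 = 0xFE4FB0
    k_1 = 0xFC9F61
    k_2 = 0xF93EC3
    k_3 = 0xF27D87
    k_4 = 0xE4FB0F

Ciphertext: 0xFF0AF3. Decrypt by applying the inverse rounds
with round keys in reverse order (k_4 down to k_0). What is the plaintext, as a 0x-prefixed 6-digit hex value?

0xC6F0AC

s_0 = ciphertext = 0xFF0AF3
s_1 = InvRound(s_0, k_4) = 0xC68897
s_2 = InvRound(s_1, k_3) = 0x0F90F6
s_3 = InvRound(s_2, k_2) = 0x24EBEC
s_4 = InvRound(s_3, k_1) = 0x2ABA84
s_5 = InvRound(s_4, k_0) = 0xC6F0AC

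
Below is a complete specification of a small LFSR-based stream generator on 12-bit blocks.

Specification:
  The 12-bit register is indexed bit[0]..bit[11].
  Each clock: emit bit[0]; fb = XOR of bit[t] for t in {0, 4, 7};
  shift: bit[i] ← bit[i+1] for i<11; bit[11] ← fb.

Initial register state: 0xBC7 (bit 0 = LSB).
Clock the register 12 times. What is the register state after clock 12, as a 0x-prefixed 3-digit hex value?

0xAEC

reg_0 = 0xBC7
clock 1: out=1, reg = 0x5E3
clock 2: out=1, reg = 0x2F1
clock 3: out=1, reg = 0x978
clock 4: out=0, reg = 0xCBC
clock 5: out=0, reg = 0x65E
clock 6: out=0, reg = 0xB2F
clock 7: out=1, reg = 0xD97
clock 8: out=1, reg = 0xECB
clock 9: out=1, reg = 0x765
clock 10: out=1, reg = 0xBB2
clock 11: out=0, reg = 0x5D9
clock 12: out=1, reg = 0xAEC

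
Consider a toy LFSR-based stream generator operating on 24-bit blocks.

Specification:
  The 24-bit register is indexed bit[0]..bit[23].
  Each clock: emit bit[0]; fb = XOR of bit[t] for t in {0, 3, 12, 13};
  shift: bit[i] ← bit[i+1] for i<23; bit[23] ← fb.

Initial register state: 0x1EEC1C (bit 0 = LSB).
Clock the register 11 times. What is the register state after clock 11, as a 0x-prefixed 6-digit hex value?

reg_0 = 0x1EEC1C
clock 1: out=0, reg = 0x0F760E
clock 2: out=0, reg = 0x87BB07
clock 3: out=1, reg = 0xC3DD83
clock 4: out=1, reg = 0x61EEC1
clock 5: out=1, reg = 0x30F760
clock 6: out=0, reg = 0x187BB0
clock 7: out=0, reg = 0x0C3DD8
clock 8: out=0, reg = 0x861EEC
clock 9: out=0, reg = 0x430F76
clock 10: out=0, reg = 0x2187BB
clock 11: out=1, reg = 0x10C3DD

0x10C3DD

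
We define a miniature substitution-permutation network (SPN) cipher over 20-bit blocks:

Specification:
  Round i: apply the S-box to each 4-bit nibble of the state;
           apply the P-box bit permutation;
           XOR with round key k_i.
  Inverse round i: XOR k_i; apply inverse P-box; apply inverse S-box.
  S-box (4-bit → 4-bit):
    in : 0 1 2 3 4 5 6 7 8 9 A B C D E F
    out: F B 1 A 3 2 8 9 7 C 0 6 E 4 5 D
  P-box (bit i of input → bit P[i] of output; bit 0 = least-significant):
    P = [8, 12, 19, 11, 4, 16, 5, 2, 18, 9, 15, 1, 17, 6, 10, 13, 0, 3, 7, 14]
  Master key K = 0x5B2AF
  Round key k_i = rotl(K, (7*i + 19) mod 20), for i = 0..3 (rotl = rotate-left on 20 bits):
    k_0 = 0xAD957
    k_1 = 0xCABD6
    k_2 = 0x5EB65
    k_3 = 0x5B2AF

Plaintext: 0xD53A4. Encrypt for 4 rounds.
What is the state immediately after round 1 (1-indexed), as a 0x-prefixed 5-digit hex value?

0xACA95

s_0 = plaintext = 0xD53A4
s_1 = Round(s_0, k_0) = 0xACA95
s_2 = Round(s_1, k_1) = 0xC9FB2
s_3 = Round(s_2, k_2) = 0x00ECF
s_4 = Round(s_3, k_3) = 0xA5F42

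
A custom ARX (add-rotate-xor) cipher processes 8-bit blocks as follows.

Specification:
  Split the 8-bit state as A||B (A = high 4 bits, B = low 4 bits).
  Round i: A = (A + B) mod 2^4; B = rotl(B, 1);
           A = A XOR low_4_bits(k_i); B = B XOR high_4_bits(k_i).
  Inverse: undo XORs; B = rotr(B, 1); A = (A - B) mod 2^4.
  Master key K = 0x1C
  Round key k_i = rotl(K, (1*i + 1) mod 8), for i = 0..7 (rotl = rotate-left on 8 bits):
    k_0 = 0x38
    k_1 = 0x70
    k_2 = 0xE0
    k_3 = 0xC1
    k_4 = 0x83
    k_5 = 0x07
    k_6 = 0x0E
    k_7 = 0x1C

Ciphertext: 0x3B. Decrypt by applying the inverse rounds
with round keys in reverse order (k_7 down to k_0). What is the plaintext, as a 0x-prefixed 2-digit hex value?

0x5B

s_0 = ciphertext = 0x3B
s_1 = InvRound(s_0, k_7) = 0xA5
s_2 = InvRound(s_1, k_6) = 0xAA
s_3 = InvRound(s_2, k_5) = 0x85
s_4 = InvRound(s_3, k_4) = 0xDE
s_5 = InvRound(s_4, k_3) = 0xB1
s_6 = InvRound(s_5, k_2) = 0xCF
s_7 = InvRound(s_6, k_1) = 0x84
s_8 = InvRound(s_7, k_0) = 0x5B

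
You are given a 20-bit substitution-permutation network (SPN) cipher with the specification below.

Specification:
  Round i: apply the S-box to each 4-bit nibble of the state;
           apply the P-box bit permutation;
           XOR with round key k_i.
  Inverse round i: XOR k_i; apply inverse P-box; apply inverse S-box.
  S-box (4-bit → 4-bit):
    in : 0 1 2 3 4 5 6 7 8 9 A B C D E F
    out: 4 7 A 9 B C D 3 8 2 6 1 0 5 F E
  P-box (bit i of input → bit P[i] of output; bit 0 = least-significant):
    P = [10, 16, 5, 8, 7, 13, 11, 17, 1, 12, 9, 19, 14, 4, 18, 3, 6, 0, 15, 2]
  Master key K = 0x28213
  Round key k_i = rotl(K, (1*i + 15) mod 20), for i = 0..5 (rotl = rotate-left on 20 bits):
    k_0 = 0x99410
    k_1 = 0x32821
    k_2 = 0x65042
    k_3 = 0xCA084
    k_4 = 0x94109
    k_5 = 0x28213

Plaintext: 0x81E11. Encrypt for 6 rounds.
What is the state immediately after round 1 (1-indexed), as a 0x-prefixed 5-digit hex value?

s_0 = plaintext = 0x81E11
s_1 = Round(s_0, k_0) = 0x4EAA6
s_2 = Round(s_1, k_1) = 0x7575C
s_3 = Round(s_2, k_2) = 0x04809
s_4 = Round(s_3, k_3) = 0x5689C
s_5 = Round(s_4, k_4) = 0x5A105
s_6 = Round(s_5, k_5) = 0x61925

0x4EAA6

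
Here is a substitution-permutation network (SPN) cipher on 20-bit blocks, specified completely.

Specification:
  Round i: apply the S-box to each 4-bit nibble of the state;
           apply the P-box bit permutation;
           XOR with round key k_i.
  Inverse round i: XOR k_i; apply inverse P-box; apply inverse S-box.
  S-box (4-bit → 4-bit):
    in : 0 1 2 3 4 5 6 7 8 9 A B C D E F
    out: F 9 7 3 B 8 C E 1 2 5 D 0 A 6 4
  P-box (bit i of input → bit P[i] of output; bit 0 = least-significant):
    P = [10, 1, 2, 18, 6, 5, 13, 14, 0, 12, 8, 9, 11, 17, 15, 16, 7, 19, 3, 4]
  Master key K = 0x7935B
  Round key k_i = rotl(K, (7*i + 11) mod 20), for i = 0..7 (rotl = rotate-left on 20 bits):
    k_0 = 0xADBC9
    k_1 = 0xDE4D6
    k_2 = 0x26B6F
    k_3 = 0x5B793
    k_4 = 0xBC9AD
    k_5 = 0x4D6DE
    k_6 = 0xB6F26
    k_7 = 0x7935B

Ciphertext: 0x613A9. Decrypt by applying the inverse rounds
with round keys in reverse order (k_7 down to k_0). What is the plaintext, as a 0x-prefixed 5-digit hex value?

s_0 = ciphertext = 0x613A9
s_1 = InvRound(s_0, k_7) = 0x16C39
s_2 = InvRound(s_1, k_6) = 0x79BCE
s_3 = InvRound(s_2, k_5) = 0x54F58
s_4 = InvRound(s_3, k_4) = 0x4E13B
s_5 = InvRound(s_4, k_3) = 0xA5DD8
s_6 = InvRound(s_5, k_2) = 0x4C4E2
s_7 = InvRound(s_6, k_1) = 0xD5CEF
s_8 = InvRound(s_7, k_0) = 0xC7690

0xC7690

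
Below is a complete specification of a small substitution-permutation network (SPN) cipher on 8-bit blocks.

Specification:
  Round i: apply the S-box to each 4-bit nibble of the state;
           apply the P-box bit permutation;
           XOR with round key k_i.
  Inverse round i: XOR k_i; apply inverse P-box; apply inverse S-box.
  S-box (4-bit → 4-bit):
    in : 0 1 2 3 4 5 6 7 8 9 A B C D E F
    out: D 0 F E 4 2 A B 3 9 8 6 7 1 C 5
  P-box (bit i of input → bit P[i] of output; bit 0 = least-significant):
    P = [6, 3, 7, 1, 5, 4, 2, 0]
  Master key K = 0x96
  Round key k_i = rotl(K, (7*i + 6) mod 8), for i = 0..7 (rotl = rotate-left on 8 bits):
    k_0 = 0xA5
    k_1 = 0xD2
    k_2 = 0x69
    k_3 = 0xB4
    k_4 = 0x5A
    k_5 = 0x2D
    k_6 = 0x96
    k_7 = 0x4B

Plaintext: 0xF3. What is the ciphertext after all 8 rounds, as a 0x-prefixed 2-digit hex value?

s_0 = plaintext = 0xF3
s_1 = Round(s_0, k_0) = 0x0B
s_2 = Round(s_1, k_1) = 0x7F
s_3 = Round(s_2, k_2) = 0x98
s_4 = Round(s_3, k_3) = 0xDD
s_5 = Round(s_4, k_4) = 0x3A
s_6 = Round(s_5, k_5) = 0x3A
s_7 = Round(s_6, k_6) = 0x81
s_8 = Round(s_7, k_7) = 0x7B

0x7B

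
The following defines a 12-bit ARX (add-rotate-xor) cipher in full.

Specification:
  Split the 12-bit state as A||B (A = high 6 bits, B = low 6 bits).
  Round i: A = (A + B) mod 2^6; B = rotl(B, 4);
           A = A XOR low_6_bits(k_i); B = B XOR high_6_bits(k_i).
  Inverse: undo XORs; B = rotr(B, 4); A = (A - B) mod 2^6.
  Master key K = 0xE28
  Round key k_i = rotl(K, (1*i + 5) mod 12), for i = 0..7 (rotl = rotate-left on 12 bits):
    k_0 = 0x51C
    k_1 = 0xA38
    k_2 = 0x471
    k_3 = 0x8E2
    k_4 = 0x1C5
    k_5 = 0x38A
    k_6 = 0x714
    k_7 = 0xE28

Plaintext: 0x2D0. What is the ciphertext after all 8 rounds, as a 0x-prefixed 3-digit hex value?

0xED1

s_0 = plaintext = 0x2D0
s_1 = Round(s_0, k_0) = 0x1D0
s_2 = Round(s_1, k_1) = 0xBEC
s_3 = Round(s_2, k_2) = 0xA9A
s_4 = Round(s_3, k_3) = 0x985
s_5 = Round(s_4, k_4) = 0xB96
s_6 = Round(s_5, k_5) = 0x3AB
s_7 = Round(s_6, k_6) = 0xB66
s_8 = Round(s_7, k_7) = 0xED1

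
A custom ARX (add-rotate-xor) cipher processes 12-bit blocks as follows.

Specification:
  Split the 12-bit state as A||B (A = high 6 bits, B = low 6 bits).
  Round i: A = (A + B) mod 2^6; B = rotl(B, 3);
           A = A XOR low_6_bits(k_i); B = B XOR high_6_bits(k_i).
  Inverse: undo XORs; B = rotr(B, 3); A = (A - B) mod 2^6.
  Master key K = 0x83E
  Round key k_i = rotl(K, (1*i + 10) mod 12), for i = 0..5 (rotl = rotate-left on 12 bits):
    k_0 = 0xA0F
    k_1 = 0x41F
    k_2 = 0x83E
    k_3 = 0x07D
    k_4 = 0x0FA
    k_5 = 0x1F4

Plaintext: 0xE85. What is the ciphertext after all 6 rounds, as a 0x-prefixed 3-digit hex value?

0x18A

s_0 = plaintext = 0xE85
s_1 = Round(s_0, k_0) = 0xC00
s_2 = Round(s_1, k_1) = 0xBD0
s_3 = Round(s_2, k_2) = 0x062
s_4 = Round(s_3, k_3) = 0x795
s_5 = Round(s_4, k_4) = 0x269
s_6 = Round(s_5, k_5) = 0x18A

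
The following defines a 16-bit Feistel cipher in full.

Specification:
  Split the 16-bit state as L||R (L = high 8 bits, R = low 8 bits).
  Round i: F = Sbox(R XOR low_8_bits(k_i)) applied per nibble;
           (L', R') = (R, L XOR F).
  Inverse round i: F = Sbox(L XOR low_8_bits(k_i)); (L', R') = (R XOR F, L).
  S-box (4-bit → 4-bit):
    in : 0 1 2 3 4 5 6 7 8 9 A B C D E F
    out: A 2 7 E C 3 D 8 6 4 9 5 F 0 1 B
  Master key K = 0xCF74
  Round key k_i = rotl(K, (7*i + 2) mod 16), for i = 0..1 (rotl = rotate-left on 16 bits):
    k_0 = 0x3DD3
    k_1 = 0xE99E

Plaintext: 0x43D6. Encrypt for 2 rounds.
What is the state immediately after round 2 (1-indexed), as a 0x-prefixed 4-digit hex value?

0xE057

s_0 = plaintext = 0x43D6
s_1 = Round(s_0, k_0) = 0xD6E0
s_2 = Round(s_1, k_1) = 0xE057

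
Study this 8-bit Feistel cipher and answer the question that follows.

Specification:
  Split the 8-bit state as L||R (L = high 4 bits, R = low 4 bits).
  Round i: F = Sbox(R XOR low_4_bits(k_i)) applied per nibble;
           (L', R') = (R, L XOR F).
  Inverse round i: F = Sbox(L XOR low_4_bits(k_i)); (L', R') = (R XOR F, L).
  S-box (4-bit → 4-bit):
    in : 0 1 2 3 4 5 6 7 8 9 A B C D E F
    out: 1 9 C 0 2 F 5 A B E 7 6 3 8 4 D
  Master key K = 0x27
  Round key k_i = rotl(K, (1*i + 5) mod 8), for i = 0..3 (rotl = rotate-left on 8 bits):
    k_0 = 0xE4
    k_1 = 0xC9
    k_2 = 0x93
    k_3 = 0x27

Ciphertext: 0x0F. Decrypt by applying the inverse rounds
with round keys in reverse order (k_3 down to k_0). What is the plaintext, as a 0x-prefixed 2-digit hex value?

s_0 = ciphertext = 0x0F
s_1 = InvRound(s_0, k_3) = 0x50
s_2 = InvRound(s_1, k_2) = 0x55
s_3 = InvRound(s_2, k_1) = 0x65
s_4 = InvRound(s_3, k_0) = 0x96

0x96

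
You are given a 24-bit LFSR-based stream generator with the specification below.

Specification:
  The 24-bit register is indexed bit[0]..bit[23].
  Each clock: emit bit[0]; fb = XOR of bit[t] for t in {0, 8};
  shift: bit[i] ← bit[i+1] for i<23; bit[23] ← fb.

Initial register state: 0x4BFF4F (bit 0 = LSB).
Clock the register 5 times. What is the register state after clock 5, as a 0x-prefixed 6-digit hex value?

0x825FFA

reg_0 = 0x4BFF4F
clock 1: out=1, reg = 0x25FFA7
clock 2: out=1, reg = 0x12FFD3
clock 3: out=1, reg = 0x097FE9
clock 4: out=1, reg = 0x04BFF4
clock 5: out=0, reg = 0x825FFA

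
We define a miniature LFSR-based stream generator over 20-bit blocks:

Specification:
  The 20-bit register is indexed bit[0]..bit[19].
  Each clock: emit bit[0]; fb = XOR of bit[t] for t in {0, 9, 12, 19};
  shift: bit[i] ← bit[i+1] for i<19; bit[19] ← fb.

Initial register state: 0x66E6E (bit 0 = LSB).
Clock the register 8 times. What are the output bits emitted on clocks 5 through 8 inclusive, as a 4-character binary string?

0110

reg_0 = 0x66E6E
clock 1: out=0, reg = 0xB3737
clock 2: out=1, reg = 0x59B9B
clock 3: out=1, reg = 0xACDCD
clock 4: out=1, reg = 0x566E6
clock 5: out=0, reg = 0xAB373
clock 6: out=1, reg = 0x559B9
clock 7: out=1, reg = 0x2ACDC
clock 8: out=0, reg = 0x1566E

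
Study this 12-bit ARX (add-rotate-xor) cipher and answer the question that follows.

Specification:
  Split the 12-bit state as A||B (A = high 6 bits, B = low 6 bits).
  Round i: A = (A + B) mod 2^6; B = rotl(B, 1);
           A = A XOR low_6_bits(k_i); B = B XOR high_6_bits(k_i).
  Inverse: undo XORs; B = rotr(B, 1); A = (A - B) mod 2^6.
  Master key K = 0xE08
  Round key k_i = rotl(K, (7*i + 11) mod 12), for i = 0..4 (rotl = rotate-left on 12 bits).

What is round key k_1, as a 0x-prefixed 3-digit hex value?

K = 0xE08
k_0 = rotl(K, (7*0+11) mod 12) = rotl(K, 11) = 0x704
k_1 = rotl(K, (7*1+11) mod 12) = rotl(K, 6) = 0x238

0x238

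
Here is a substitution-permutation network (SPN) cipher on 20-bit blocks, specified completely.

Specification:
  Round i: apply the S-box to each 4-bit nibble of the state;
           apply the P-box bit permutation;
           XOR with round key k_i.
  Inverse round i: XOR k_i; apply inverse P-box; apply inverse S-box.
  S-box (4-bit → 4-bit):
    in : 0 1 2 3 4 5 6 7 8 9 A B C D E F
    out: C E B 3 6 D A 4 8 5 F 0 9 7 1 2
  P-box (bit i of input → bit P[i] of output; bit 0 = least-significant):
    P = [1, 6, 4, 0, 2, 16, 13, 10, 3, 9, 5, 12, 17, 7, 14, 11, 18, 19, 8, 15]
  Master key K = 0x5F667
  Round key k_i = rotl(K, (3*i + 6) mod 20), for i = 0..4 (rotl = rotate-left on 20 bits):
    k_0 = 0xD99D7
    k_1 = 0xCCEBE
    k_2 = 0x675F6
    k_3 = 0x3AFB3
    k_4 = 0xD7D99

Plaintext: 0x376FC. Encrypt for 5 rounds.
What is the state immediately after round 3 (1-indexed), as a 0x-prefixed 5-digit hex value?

0xE7D01

s_0 = plaintext = 0x376FC
s_1 = Round(s_0, k_0) = 0x0CBD4
s_2 = Round(s_1, k_1) = 0xF67EA
s_3 = Round(s_2, k_2) = 0xE7D01
s_4 = Round(s_3, k_3) = 0x7C9CA
s_5 = Round(s_4, k_4) = 0xF70E6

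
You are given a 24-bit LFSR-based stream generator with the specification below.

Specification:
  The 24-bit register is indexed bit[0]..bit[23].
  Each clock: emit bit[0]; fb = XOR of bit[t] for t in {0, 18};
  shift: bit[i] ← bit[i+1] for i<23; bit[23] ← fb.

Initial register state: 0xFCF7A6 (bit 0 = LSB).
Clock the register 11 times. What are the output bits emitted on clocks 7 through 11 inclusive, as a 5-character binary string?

01111

reg_0 = 0xFCF7A6
clock 1: out=0, reg = 0xFE7BD3
clock 2: out=1, reg = 0x7F3DE9
clock 3: out=1, reg = 0x3F9EF4
clock 4: out=0, reg = 0x9FCF7A
clock 5: out=0, reg = 0xCFE7BD
clock 6: out=1, reg = 0x67F3DE
clock 7: out=0, reg = 0xB3F9EF
clock 8: out=1, reg = 0xD9FCF7
clock 9: out=1, reg = 0xECFE7B
clock 10: out=1, reg = 0x767F3D
clock 11: out=1, reg = 0x3B3F9E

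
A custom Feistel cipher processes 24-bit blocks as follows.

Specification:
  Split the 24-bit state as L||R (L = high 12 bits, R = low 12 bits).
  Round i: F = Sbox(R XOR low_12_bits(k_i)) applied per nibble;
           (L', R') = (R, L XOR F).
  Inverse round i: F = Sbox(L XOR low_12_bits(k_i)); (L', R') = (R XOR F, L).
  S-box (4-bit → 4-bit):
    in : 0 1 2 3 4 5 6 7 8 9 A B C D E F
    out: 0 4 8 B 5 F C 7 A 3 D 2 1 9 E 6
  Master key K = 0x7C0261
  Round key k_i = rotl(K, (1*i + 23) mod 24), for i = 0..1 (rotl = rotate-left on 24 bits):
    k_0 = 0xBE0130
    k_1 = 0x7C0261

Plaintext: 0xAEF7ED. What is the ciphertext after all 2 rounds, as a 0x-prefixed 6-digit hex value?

s_0 = plaintext = 0xAEF7ED
s_1 = Round(s_0, k_0) = 0x7ED676
s_2 = Round(s_1, k_1) = 0x6762AA

0x6762AA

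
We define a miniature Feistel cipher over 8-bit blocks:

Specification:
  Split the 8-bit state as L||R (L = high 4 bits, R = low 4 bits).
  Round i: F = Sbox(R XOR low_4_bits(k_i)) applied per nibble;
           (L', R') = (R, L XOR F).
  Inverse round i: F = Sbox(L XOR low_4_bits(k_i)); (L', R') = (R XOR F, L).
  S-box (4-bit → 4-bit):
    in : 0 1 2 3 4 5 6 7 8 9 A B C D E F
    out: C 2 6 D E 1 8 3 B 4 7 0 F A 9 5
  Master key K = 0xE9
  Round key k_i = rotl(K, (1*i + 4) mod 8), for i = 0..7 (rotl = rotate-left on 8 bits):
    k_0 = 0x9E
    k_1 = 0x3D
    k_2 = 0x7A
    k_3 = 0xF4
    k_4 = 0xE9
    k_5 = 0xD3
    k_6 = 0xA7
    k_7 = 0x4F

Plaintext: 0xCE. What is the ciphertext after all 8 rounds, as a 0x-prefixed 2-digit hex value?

0x0F

s_0 = plaintext = 0xCE
s_1 = Round(s_0, k_0) = 0xE0
s_2 = Round(s_1, k_1) = 0x04
s_3 = Round(s_2, k_2) = 0x49
s_4 = Round(s_3, k_3) = 0x9E
s_5 = Round(s_4, k_4) = 0xEA
s_6 = Round(s_5, k_5) = 0xAA
s_7 = Round(s_6, k_6) = 0xA0
s_8 = Round(s_7, k_7) = 0x0F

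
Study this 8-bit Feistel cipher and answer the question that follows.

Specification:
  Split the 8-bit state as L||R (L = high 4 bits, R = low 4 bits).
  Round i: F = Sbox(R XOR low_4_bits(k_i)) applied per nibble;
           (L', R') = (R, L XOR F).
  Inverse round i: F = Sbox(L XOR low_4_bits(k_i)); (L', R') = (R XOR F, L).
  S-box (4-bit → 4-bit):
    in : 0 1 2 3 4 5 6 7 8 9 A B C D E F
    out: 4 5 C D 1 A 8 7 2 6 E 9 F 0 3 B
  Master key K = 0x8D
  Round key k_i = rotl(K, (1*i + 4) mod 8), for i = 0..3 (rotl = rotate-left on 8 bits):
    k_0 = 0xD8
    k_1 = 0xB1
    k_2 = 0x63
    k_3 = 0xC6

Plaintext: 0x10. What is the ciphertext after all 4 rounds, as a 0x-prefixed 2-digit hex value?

s_0 = plaintext = 0x10
s_1 = Round(s_0, k_0) = 0x03
s_2 = Round(s_1, k_1) = 0x3C
s_3 = Round(s_2, k_2) = 0xC8
s_4 = Round(s_3, k_3) = 0x8F

0x8F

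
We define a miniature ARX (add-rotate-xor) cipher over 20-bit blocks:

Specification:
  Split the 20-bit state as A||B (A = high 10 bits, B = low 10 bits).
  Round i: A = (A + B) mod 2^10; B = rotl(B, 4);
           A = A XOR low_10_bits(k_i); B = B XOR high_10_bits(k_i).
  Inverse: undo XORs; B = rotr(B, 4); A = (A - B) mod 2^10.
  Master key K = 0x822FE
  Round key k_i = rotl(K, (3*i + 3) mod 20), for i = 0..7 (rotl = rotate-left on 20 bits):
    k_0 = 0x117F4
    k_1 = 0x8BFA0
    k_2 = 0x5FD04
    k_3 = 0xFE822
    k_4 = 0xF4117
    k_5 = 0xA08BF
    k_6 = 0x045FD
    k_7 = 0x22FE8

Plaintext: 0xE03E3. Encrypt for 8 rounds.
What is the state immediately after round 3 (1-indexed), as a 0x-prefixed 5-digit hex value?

0xCCD19

s_0 = plaintext = 0xE03E3
s_1 = Round(s_0, k_0) = 0x25E7A
s_2 = Round(s_1, k_1) = 0x2C586
s_3 = Round(s_2, k_2) = 0xCCD19
s_4 = Round(s_3, k_3) = 0x1BA6E
s_5 = Round(s_4, k_4) = 0xF2D39
s_6 = Round(s_5, k_5) = 0x6ED16
s_7 = Round(s_6, k_6) = 0xCB175
s_8 = Round(s_7, k_7) = 0xD27DE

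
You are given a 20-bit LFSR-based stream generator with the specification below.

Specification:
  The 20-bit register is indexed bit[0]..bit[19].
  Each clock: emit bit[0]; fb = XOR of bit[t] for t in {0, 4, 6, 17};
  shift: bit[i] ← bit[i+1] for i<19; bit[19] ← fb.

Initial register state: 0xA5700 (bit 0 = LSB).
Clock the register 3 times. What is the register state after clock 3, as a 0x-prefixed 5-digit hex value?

0x34AE0

reg_0 = 0xA5700
clock 1: out=0, reg = 0xD2B80
clock 2: out=0, reg = 0x695C0
clock 3: out=0, reg = 0x34AE0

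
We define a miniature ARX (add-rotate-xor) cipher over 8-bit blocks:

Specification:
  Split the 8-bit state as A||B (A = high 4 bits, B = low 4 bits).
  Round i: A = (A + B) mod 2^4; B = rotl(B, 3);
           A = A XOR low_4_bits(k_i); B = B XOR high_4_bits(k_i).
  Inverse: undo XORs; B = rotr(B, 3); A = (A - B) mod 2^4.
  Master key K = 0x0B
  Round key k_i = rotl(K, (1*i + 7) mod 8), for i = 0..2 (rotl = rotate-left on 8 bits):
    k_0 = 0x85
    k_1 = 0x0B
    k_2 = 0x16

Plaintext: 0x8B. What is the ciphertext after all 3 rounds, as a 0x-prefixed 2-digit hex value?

0xC4

s_0 = plaintext = 0x8B
s_1 = Round(s_0, k_0) = 0x65
s_2 = Round(s_1, k_1) = 0x0A
s_3 = Round(s_2, k_2) = 0xC4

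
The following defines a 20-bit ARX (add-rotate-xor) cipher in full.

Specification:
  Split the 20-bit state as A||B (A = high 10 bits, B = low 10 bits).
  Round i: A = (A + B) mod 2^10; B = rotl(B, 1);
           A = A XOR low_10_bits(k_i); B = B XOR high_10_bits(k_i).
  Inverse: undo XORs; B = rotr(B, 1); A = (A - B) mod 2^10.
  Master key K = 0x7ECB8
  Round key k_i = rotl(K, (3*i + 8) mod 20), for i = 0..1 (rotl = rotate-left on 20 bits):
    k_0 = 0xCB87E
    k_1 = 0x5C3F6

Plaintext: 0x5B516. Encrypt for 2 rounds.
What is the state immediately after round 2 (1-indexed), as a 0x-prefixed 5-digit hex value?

0x02774

s_0 = plaintext = 0x5B516
s_1 = Round(s_0, k_0) = 0xBF502
s_2 = Round(s_1, k_1) = 0x02774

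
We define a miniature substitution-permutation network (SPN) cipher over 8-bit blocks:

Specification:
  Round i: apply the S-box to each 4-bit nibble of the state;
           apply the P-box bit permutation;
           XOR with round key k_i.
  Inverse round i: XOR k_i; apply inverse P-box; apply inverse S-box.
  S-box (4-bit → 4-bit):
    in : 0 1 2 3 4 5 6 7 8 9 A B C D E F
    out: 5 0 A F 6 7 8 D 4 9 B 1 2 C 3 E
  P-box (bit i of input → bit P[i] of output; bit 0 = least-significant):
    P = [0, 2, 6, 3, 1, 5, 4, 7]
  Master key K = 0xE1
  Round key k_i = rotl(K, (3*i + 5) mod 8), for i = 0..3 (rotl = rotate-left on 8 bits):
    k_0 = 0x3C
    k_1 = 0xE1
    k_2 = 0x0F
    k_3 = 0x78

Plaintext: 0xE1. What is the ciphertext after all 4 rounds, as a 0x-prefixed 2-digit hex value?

0xF1

s_0 = plaintext = 0xE1
s_1 = Round(s_0, k_0) = 0x1E
s_2 = Round(s_1, k_1) = 0xE4
s_3 = Round(s_2, k_2) = 0x69
s_4 = Round(s_3, k_3) = 0xF1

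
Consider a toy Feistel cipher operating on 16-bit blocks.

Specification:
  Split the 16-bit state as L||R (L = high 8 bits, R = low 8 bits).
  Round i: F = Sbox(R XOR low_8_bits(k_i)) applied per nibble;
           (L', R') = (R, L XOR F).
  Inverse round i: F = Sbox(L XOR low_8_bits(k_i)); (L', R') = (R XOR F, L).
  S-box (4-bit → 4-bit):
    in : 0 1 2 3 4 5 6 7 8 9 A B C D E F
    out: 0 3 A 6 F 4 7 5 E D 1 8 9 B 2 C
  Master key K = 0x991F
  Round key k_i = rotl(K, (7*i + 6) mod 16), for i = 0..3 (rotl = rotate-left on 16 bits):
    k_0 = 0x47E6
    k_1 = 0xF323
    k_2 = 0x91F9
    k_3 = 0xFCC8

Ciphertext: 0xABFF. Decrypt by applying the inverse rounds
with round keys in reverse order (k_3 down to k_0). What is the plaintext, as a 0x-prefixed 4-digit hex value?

0x4837

s_0 = ciphertext = 0xABFF
s_1 = InvRound(s_0, k_3) = 0x89AB
s_2 = InvRound(s_1, k_2) = 0xFB89
s_3 = InvRound(s_2, k_1) = 0x37FB
s_4 = InvRound(s_3, k_0) = 0x4837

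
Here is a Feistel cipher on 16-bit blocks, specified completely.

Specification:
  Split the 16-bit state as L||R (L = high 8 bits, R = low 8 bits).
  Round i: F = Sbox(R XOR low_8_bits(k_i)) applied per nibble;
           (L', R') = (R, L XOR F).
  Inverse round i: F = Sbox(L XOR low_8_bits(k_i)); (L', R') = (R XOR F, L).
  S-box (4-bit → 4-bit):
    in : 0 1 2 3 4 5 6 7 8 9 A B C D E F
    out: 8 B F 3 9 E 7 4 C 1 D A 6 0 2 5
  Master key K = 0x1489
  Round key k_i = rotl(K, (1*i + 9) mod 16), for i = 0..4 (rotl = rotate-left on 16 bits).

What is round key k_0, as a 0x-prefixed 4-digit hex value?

0x1229

K = 0x1489
k_0 = rotl(K, (1*0+9) mod 16) = rotl(K, 9) = 0x1229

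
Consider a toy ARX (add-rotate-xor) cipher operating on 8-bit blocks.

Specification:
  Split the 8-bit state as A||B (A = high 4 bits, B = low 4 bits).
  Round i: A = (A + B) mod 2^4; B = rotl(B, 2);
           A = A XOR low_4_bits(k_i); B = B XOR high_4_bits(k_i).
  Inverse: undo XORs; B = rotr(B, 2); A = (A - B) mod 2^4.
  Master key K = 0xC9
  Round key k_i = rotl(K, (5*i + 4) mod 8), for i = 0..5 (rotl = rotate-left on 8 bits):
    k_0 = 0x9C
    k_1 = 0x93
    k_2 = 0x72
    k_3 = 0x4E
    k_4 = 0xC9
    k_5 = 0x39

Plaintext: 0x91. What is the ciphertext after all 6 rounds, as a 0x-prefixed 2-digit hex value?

0xC7

s_0 = plaintext = 0x91
s_1 = Round(s_0, k_0) = 0x6D
s_2 = Round(s_1, k_1) = 0x0E
s_3 = Round(s_2, k_2) = 0xCC
s_4 = Round(s_3, k_3) = 0x67
s_5 = Round(s_4, k_4) = 0x41
s_6 = Round(s_5, k_5) = 0xC7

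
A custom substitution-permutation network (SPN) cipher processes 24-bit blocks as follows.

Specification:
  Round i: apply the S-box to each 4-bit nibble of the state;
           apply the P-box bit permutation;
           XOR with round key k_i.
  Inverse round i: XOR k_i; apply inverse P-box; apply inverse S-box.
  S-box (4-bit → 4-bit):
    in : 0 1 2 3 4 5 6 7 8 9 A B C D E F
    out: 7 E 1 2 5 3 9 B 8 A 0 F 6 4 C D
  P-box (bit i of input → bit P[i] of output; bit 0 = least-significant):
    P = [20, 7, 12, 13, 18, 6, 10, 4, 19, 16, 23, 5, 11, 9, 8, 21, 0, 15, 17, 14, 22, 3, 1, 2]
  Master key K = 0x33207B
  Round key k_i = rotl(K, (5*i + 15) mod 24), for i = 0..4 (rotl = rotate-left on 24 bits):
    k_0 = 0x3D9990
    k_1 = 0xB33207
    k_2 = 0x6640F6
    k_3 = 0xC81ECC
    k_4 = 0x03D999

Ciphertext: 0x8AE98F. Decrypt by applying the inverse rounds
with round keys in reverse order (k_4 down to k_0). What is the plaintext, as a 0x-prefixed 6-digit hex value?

0xDB431C

s_0 = ciphertext = 0x8AE98F
s_1 = InvRound(s_0, k_4) = 0xEAA08E
s_2 = InvRound(s_1, k_3) = 0xDC7ACE
s_3 = InvRound(s_2, k_2) = 0x3D7F8F
s_4 = InvRound(s_3, k_1) = 0x3E4443
s_5 = InvRound(s_4, k_0) = 0xDB431C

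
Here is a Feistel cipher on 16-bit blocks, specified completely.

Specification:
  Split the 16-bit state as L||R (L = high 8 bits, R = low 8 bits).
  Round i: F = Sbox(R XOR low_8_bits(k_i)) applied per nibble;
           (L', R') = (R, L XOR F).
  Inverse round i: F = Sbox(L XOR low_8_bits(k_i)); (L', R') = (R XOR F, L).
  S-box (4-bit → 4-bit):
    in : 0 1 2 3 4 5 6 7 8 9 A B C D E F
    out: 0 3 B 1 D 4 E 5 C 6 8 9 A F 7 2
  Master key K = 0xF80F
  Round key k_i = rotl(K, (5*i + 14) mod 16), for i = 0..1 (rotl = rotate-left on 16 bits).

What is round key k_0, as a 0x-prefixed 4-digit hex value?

0xFE03

K = 0xF80F
k_0 = rotl(K, (5*0+14) mod 16) = rotl(K, 14) = 0xFE03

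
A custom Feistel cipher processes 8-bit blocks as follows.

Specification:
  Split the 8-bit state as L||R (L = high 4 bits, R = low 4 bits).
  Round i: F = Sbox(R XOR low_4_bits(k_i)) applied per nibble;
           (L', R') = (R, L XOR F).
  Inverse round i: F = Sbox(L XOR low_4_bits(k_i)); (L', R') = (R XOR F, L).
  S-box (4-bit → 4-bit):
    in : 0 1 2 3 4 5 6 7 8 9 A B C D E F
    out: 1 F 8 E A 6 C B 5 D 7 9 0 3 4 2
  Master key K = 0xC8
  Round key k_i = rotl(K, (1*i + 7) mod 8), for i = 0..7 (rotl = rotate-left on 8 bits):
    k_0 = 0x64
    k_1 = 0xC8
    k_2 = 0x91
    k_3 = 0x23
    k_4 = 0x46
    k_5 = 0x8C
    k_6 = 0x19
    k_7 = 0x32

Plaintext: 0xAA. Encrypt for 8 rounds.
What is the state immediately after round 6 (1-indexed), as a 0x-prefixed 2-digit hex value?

0x57

s_0 = plaintext = 0xAA
s_1 = Round(s_0, k_0) = 0xAE
s_2 = Round(s_1, k_1) = 0xE6
s_3 = Round(s_2, k_2) = 0x65
s_4 = Round(s_3, k_3) = 0x5A
s_5 = Round(s_4, k_4) = 0xA5
s_6 = Round(s_5, k_5) = 0x57
s_7 = Round(s_6, k_6) = 0x71
s_8 = Round(s_7, k_7) = 0x19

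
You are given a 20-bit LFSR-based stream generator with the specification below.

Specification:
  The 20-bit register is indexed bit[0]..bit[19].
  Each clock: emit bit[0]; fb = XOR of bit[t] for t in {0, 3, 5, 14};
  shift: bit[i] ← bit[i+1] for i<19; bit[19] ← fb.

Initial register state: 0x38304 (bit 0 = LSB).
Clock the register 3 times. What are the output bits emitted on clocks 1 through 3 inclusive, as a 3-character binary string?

001

reg_0 = 0x38304
clock 1: out=0, reg = 0x1C182
clock 2: out=0, reg = 0x8E0C1
clock 3: out=1, reg = 0x47060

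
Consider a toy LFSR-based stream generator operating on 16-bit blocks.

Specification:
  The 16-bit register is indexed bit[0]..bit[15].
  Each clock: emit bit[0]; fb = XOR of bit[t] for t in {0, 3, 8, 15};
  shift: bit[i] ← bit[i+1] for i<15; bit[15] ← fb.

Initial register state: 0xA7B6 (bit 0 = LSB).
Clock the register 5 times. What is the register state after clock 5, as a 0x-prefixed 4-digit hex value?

0x153D

reg_0 = 0xA7B6
clock 1: out=0, reg = 0x53DB
clock 2: out=1, reg = 0xA9ED
clock 3: out=1, reg = 0x54F6
clock 4: out=0, reg = 0x2A7B
clock 5: out=1, reg = 0x153D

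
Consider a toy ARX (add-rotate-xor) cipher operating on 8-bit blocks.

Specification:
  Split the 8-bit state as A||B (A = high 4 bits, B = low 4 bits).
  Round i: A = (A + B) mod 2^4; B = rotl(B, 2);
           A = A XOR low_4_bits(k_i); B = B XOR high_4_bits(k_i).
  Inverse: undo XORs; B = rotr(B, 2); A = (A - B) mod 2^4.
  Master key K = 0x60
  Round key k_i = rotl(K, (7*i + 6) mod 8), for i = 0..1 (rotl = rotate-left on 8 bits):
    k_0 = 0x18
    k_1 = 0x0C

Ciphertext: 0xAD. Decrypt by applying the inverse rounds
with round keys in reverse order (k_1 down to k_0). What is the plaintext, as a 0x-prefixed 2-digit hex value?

0xE9

s_0 = ciphertext = 0xAD
s_1 = InvRound(s_0, k_1) = 0xF7
s_2 = InvRound(s_1, k_0) = 0xE9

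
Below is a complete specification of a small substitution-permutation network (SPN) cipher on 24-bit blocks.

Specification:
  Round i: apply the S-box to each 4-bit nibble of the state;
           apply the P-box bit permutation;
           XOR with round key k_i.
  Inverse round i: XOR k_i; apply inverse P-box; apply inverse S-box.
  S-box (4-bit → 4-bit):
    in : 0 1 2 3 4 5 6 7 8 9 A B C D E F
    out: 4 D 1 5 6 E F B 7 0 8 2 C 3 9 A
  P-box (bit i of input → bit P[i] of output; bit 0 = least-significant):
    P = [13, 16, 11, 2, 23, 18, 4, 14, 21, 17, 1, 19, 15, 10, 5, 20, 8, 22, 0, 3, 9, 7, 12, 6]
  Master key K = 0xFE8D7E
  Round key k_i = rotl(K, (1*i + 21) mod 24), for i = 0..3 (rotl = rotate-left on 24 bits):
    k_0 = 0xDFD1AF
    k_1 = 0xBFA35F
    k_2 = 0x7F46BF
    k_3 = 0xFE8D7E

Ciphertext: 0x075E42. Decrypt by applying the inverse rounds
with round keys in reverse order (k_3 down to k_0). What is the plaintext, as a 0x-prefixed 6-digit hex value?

s_0 = ciphertext = 0x075E42
s_1 = InvRound(s_0, k_3) = 0x371E1F
s_2 = InvRound(s_1, k_2) = 0x4B0AA0
s_3 = InvRound(s_2, k_1) = 0xF61381
s_4 = InvRound(s_3, k_0) = 0x2A31AF

0x2A31AF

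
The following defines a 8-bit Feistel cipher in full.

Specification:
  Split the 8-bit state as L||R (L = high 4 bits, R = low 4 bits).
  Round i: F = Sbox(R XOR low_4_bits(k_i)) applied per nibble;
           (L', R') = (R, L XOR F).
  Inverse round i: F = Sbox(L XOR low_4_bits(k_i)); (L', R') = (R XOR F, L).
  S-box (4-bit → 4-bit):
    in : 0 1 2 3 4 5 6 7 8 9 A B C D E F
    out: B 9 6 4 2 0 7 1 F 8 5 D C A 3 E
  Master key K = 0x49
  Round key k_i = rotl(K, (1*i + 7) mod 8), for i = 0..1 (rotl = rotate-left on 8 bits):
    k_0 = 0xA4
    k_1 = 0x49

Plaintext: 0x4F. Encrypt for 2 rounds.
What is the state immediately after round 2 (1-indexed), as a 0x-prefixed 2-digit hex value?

0x94

s_0 = plaintext = 0x4F
s_1 = Round(s_0, k_0) = 0xF9
s_2 = Round(s_1, k_1) = 0x94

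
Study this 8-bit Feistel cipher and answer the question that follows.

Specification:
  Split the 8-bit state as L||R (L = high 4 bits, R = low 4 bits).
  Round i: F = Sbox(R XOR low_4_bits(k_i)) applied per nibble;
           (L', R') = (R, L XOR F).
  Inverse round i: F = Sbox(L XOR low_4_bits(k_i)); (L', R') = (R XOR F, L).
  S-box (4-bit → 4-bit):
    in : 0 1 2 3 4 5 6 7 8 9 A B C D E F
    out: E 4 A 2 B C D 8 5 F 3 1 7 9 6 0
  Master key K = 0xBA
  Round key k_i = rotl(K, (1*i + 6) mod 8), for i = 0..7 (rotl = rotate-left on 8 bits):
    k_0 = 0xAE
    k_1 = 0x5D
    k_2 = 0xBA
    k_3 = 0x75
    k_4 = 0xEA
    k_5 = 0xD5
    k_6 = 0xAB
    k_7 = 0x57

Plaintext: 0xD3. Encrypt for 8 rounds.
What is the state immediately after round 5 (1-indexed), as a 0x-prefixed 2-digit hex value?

0xBD

s_0 = plaintext = 0xD3
s_1 = Round(s_0, k_0) = 0x34
s_2 = Round(s_1, k_1) = 0x4C
s_3 = Round(s_2, k_2) = 0xC9
s_4 = Round(s_3, k_3) = 0x9B
s_5 = Round(s_4, k_4) = 0xBD
s_6 = Round(s_5, k_5) = 0xDE
s_7 = Round(s_6, k_6) = 0xE1
s_8 = Round(s_7, k_7) = 0x13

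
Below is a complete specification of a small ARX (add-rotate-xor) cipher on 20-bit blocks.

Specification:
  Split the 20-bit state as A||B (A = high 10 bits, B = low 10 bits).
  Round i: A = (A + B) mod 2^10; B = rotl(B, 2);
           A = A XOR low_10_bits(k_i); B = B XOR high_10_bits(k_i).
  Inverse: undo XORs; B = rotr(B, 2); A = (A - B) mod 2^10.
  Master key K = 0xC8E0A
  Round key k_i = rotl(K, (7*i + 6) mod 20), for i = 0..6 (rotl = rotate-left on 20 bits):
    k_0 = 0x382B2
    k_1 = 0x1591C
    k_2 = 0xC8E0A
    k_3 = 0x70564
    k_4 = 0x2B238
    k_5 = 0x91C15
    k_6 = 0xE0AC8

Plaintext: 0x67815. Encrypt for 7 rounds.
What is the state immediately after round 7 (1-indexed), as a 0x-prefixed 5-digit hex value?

s_0 = plaintext = 0x67815
s_1 = Round(s_0, k_0) = 0xC04B4
s_2 = Round(s_1, k_1) = 0xAA686
s_3 = Round(s_2, k_2) = 0xC9539
s_4 = Round(s_3, k_3) = 0x4E924
s_5 = Round(s_4, k_4) = 0x1983D
s_6 = Round(s_5, k_5) = 0x2DAB3
s_7 = Round(s_6, k_6) = 0x6854C

0x6854C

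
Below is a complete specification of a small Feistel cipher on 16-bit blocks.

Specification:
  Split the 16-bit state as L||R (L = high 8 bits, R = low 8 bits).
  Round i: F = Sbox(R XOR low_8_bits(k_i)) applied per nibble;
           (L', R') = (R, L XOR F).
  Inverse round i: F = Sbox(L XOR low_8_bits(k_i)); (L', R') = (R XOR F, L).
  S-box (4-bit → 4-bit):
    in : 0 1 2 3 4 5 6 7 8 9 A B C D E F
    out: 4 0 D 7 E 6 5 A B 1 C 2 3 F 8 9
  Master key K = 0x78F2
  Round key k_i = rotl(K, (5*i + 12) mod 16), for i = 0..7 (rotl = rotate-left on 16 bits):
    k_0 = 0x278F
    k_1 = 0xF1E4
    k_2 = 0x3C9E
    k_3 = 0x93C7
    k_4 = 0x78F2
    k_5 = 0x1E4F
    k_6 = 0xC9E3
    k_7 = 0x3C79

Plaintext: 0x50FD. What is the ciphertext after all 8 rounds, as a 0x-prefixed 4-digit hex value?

0x58C6

s_0 = plaintext = 0x50FD
s_1 = Round(s_0, k_0) = 0xFDFD
s_2 = Round(s_1, k_1) = 0xFDFC
s_3 = Round(s_2, k_2) = 0xFCA0
s_4 = Round(s_3, k_3) = 0xA0A6
s_5 = Round(s_4, k_4) = 0xA6CE
s_6 = Round(s_5, k_5) = 0xCE16
s_7 = Round(s_6, k_6) = 0x1658
s_8 = Round(s_7, k_7) = 0x58C6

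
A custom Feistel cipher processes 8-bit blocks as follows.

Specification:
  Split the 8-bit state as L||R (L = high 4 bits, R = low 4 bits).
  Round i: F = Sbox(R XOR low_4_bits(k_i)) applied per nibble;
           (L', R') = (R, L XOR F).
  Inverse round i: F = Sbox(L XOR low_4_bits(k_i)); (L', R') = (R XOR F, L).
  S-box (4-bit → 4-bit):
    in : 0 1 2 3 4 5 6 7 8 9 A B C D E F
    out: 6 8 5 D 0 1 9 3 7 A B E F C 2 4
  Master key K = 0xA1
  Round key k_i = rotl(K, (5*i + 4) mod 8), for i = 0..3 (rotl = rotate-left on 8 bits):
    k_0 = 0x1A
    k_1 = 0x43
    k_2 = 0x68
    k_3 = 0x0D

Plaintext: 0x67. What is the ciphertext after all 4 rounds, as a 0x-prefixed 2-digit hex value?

0xB4

s_0 = plaintext = 0x67
s_1 = Round(s_0, k_0) = 0x7A
s_2 = Round(s_1, k_1) = 0xAD
s_3 = Round(s_2, k_2) = 0xDB
s_4 = Round(s_3, k_3) = 0xB4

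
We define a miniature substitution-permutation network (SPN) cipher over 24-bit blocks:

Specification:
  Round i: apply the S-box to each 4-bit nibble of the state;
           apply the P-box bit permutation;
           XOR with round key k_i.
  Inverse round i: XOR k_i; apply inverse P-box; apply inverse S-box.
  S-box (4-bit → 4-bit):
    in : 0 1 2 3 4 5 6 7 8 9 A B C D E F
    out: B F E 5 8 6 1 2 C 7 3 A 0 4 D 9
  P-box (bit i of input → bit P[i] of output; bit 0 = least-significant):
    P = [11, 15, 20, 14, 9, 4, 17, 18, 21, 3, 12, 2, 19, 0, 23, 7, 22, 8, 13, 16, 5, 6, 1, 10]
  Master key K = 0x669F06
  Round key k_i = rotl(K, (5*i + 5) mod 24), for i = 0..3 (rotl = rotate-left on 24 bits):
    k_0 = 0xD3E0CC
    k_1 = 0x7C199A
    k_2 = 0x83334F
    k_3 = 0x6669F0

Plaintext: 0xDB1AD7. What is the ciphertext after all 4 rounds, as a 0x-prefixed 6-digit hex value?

s_0 = plaintext = 0xDB1AD7
s_1 = Round(s_0, k_0) = 0x786147
s_2 = Round(s_1, k_1) = 0x51A9D6
s_3 = Round(s_2, k_2) = 0xE80A04
s_4 = Round(s_3, k_3) = 0x4B0F4B

0x4B0F4B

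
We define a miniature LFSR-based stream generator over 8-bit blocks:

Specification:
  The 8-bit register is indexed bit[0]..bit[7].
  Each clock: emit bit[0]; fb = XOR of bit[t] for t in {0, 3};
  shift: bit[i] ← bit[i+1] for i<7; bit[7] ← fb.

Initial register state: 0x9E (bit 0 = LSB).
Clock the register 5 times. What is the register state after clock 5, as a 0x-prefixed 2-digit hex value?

reg_0 = 0x9E
clock 1: out=0, reg = 0xCF
clock 2: out=1, reg = 0x67
clock 3: out=1, reg = 0xB3
clock 4: out=1, reg = 0xD9
clock 5: out=1, reg = 0x6C

0x6C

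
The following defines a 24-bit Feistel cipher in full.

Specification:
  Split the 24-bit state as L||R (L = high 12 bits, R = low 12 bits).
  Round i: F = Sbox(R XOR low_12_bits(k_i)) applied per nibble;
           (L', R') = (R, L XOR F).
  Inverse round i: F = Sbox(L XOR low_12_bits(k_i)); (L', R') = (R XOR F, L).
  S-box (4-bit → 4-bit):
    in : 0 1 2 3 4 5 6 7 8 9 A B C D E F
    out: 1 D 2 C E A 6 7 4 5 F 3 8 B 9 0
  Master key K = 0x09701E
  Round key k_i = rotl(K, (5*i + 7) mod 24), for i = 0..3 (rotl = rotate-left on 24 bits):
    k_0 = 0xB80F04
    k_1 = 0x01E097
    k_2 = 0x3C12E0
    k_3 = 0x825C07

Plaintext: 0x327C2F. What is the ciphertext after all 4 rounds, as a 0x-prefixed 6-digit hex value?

0x6583D3

s_0 = plaintext = 0x327C2F
s_1 = Round(s_0, k_0) = 0xC2FF04
s_2 = Round(s_1, k_1) = 0xF04C73
s_3 = Round(s_2, k_2) = 0xC73658
s_4 = Round(s_3, k_3) = 0x6583D3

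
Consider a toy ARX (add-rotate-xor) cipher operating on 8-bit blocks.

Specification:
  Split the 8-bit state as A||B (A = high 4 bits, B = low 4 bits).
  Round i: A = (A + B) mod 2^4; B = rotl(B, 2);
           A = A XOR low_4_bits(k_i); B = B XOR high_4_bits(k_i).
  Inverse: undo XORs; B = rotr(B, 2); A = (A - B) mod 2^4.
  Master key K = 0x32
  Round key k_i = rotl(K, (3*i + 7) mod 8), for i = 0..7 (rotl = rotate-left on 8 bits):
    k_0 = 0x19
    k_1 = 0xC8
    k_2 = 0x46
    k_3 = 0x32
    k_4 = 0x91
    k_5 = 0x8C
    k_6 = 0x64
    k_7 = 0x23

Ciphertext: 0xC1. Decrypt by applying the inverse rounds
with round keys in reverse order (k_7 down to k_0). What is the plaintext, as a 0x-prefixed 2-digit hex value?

s_0 = ciphertext = 0xC1
s_1 = InvRound(s_0, k_7) = 0x3C
s_2 = InvRound(s_1, k_6) = 0xDA
s_3 = InvRound(s_2, k_5) = 0x98
s_4 = InvRound(s_3, k_4) = 0x44
s_5 = InvRound(s_4, k_3) = 0x9D
s_6 = InvRound(s_5, k_2) = 0x96
s_7 = InvRound(s_6, k_1) = 0x7A
s_8 = InvRound(s_7, k_0) = 0x0E

0x0E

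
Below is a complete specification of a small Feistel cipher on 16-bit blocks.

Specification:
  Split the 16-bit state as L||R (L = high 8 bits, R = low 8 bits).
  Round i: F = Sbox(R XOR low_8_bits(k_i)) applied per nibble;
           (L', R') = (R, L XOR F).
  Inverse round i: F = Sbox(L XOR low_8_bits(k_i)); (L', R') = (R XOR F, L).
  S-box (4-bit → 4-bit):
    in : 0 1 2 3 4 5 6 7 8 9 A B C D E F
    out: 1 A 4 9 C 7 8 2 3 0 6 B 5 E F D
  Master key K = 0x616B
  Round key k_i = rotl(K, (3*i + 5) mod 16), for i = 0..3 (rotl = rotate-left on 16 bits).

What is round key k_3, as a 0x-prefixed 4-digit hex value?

K = 0x616B
k_0 = rotl(K, (3*0+5) mod 16) = rotl(K, 5) = 0x2D6C
k_1 = rotl(K, (3*1+5) mod 16) = rotl(K, 8) = 0x6B61
k_2 = rotl(K, (3*2+5) mod 16) = rotl(K, 11) = 0x5B0B
k_3 = rotl(K, (3*3+5) mod 16) = rotl(K, 14) = 0xD85A

0xD85A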